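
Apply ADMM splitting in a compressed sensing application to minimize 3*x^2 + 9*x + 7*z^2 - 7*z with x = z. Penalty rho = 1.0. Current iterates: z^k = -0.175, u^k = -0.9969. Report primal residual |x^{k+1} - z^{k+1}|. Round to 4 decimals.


ADMM iteration with rho = 1.0, z^k = -0.175, u^k = -0.9969
Step 1: x-update.
Minimize 3*x^2 + 9*x + (1.0/2)*(x + 0.175 - 0.9969)^2
FOC: (2*3 + 1.0)*x = -9 + 1.0*(-0.175 + 0.9969)
x^{k+1} = -1.1683
Step 2: z-update.
Minimize 7*z^2 - 7*z + (1.0/2)*(-1.1683 - z - 0.9969)^2
FOC: (2*7 + 1.0)*z = 7 + 1.0*(-1.1683 - 0.9969)
z^{k+1} = 0.3223
Step 3: u-update.
u^{k+1} = -0.9969 - 1.1683 - 0.3223 = -2.4875
Step 4: Primal residual = |-1.1683 - 0.3223| = 1.4906


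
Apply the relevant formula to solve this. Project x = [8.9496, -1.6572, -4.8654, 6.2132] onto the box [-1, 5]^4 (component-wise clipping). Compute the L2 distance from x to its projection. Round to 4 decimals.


Project each component onto [-1, 5].
clip(8.9496) = 5.0, clip(-1.6572) = -1.0, clip(-4.8654) = -1.0, clip(6.2132) = 5.0
Projection = [5.0, -1.0, -1.0, 5.0]
Squared diffs: [15.5993, 0.4319, 14.9413, 1.4719]
Distance = sqrt(32.4444) = 5.696


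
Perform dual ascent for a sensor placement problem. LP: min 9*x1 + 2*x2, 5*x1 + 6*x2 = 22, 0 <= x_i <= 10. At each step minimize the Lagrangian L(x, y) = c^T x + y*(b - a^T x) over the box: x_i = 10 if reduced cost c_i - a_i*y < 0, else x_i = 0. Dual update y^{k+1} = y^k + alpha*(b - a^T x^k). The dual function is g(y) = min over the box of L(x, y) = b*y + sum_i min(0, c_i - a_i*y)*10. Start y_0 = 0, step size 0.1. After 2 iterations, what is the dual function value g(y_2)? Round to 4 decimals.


Dual ascent for LP: min 9*x1 + 2*x2, 5*x1 + 6*x2 = 22, 0 <= x_i <= 10
Step 1: y^k = 0.0, reduced costs: (9.0, 2.0)
  x^k = (0.0, 0.0), subgradient = b - a^T x = 22.0
  y^{k+1} = 0.0 + 0.1*22.0 = 2.2
Step 2: y^k = 2.2, reduced costs: (-2.0, -11.2)
  x^k = (10.0, 10.0), subgradient = b - a^T x = -88.0
  y^{k+1} = 2.2 + 0.1*-88.0 = -6.6
Dual objective at y_2 = -6.6: reduced costs (42.0, 41.6), box minimizer x = (0.0, 0.0)
g(y_2) = b*y + (c1 - a1*y)*x1 + (c2 - a2*y)*x2 = 22*(-6.6) + 42.0*0.0 + 41.6*0.0 = -145.2 + 0.0 + 0.0 = -145.2


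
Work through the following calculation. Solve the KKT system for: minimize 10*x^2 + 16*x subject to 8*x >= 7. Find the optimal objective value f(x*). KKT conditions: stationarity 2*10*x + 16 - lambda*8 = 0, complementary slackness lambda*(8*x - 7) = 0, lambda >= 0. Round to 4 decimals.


Step 1: Try lambda = 0 (constraint inactive).
x_unc = -16/(2*10) = -0.8
Check: 8*-0.8 = -6.4 < 7 -- violated!
Step 2: Constraint must be active: 8*x = 7
x* = 7/8 = 0.875
lambda = (2*10*0.875 + 16)/8 = 4.1875
Step 3: Compute optimal value.
f(x*) = 10*0.875^2 + 16*0.875 = 21.6563


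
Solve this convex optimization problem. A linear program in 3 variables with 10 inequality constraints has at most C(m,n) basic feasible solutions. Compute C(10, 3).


Each vertex corresponds to some choice of n active constraints out of m, so the number of vertices is at most C(m, n) = m! / (n!(m-n)!).
m = 10, n = 3
Numerator: 10 * 9 * 8
Denominator: 3! = 6
C(10, 3) = 120


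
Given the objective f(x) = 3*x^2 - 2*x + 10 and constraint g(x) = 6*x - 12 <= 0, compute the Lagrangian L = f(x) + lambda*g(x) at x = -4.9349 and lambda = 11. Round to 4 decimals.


Step 1: Evaluate f(x).
f(-4.9349) = 3*(-4.9349)^2 - 2*(-4.9349) + 10 = 92.9295
Step 2: Evaluate g(x).
g(-4.9349) = 6*-4.9349 - 12 = -41.6094
Step 3: Compute Lagrangian.
L = 92.9295 + 11*-41.6094 = -364.7739


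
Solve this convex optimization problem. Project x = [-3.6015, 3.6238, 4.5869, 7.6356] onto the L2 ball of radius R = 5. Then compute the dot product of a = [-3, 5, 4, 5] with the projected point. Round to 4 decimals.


Step 1: Compute ||x|| (intermediates to 6 decimals).
||x|| = sqrt((-3.6015)^2 + 3.6238^2 + 4.5869^2 + 7.6356^2) = 10.26863
Step 2: Project.
Since ||x|| > R, scale = R/||x|| = 5/10.26863 = 0.48692, proj(x) = scale * x
proj(x) = [-1.753642, 1.764501, 2.233453, 3.717926]
Step 3: Dot product.
a^T * proj(x) = -3*(-1.753642) + 5*1.764501 + 4*2.233453 + 5*3.717926 = 41.6069


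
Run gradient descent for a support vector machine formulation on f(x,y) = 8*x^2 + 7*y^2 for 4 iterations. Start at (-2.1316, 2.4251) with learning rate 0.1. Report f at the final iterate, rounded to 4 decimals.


Gradient descent on f(x,y) = 8*x^2 + 7*y^2.
Starting point: (-2.1316, 2.4251), alpha = 0.1
Step 1: grad_x = 2*8*-2.1316 = -34.1056, grad_y = 2*7*2.4251 = 33.9514
  x_1 = -2.1316 - 0.1*-34.1056 = 1.279
  y_1 = 2.4251 - 0.1*33.9514 = -0.97
Step 2: grad_x = 2*8*1.279 = 20.4634, grad_y = 2*7*-0.97 = -13.5806
  x_2 = 1.279 - 0.1*20.4634 = -0.7674
  y_2 = -0.97 - 0.1*-13.5806 = 0.388
Step 3: grad_x = 2*8*-0.7674 = -12.278, grad_y = 2*7*0.388 = 5.4322
  x_3 = -0.7674 - 0.1*-12.278 = 0.4604
  y_3 = 0.388 - 0.1*5.4322 = -0.1552
Step 4: grad_x = 2*8*0.4604 = 7.3668, grad_y = 2*7*-0.1552 = -2.1729
  x_4 = 0.4604 - 0.1*7.3668 = -0.2763
  y_4 = -0.1552 - 0.1*-2.1729 = 0.0621
f(-0.2763, 0.0621) = 8*(-0.2763)^2 + 7*0.0621^2 = 0.6375


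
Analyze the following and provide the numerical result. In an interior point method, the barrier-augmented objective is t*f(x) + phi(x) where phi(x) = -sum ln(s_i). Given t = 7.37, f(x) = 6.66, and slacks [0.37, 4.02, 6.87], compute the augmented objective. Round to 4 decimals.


Step 1: Compute log-barrier.
ln values: [-0.9943, 1.3913, 1.9272]
phi = -(-0.9943 + 1.3913 + 1.9272) = -2.3242
Step 2: Compute augmented objective.
t*f(x) = 7.37*6.66 = 49.0842
Total = 49.0842 - 2.3242 = 46.76


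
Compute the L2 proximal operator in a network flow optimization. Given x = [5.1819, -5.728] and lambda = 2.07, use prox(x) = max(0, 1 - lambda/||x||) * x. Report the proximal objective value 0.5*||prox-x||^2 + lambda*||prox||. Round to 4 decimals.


Step 1: Compute ||x||.
||x|| = 7.7241
Step 2: Compute scaling factor.
scale = max(0, 1 - 2.07/7.7241) = 0.732
Step 3: prox(x) = [3.7932, -4.1929]
||prox(x)|| = 5.6541
Step 4: Proximal objective.
0.5*||prox-x||^2 = 2.1425
lambda*||prox|| = 11.704
Total = 13.8465


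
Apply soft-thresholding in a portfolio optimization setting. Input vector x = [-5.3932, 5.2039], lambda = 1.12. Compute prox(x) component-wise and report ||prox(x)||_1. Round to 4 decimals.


Soft-thresholding with lambda = 1.12:
prox(-5.3932) = sign(-5.3932)*max(|-5.3932| - 1.12, 0) = -4.2732
prox(5.2039) = sign(5.2039)*max(|5.2039| - 1.12, 0) = 4.0839
prox(x) = [-4.2732, 4.0839]
||prox(x)||_1 = 4.2732 + 4.0839 = 8.3571


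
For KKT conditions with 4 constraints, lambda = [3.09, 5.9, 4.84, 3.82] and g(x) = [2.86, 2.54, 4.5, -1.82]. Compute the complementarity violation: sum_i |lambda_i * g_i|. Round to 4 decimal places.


KKT complementary slackness check:
lambda_1 * g_1 = 3.09 * 2.86 = 8.8374
lambda_2 * g_2 = 5.9 * 2.54 = 14.986
lambda_3 * g_3 = 4.84 * 4.5 = 21.78
lambda_4 * g_4 = 3.82 * -1.82 = -6.9524
Total violation = 8.8374 + 14.986 + 21.78 + 6.9524 = 52.5558


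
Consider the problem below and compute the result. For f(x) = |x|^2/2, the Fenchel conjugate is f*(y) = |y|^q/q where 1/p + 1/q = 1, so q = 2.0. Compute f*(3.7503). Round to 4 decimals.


The conjugate exponent q satisfies 1/p + 1/q = 1.
p = 2, so q = 2/(2 - 1) = 2.0
|y|^q = 3.7503^2.0 = 14.0648
f*(3.7503) = 14.0648 / 2.0 = 7.0324


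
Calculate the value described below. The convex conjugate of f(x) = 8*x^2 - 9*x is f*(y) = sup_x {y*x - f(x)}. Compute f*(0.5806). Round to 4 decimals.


f*(y) = sup_x {y*x - a*x^2 - b*x} = sup_x {(y-b)*x - a*x^2}
FOC: (y - b) - 2a*x = 0 => x* = (y - b)/(2a)
x* = (0.5806 + 9)/(2*8) = 0.5988
f*(0.5806) = (y-b)^2/(4a) = (0.5806 + 9)^2/(4*8)
= 91.7879/32 = 2.8684


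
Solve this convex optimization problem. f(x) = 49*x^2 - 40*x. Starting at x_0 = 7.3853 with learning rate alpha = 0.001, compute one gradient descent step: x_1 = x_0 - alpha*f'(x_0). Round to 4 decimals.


We compute the gradient at x_0 and apply the update.
f'(x) = 98*x - 40
f'(7.3853) = 98*7.3853 - 40 = 683.7594
x_1 = 7.3853 - 0.001*683.7594 = 6.7015


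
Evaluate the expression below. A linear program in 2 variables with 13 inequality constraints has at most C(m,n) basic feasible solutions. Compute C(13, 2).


Each vertex corresponds to some choice of n active constraints out of m, so the number of vertices is at most C(m, n) = m! / (n!(m-n)!).
m = 13, n = 2
Numerator: 13 * 12
Denominator: 2! = 2
C(13, 2) = 78


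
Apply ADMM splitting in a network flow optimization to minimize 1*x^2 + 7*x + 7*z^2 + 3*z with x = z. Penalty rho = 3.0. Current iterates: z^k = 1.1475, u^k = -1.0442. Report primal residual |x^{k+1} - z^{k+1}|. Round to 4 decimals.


ADMM iteration with rho = 3.0, z^k = 1.1475, u^k = -1.0442
Step 1: x-update.
Minimize 1*x^2 + 7*x + (3.0/2)*(x - 1.1475 - 1.0442)^2
FOC: (2*1 + 3.0)*x = -7 + 3.0*(1.1475 + 1.0442)
x^{k+1} = -0.085
Step 2: z-update.
Minimize 7*z^2 + 3*z + (3.0/2)*(-0.085 - z - 1.0442)^2
FOC: (2*7 + 3.0)*z = -3 + 3.0*(-0.085 - 1.0442)
z^{k+1} = -0.3757
Step 3: u-update.
u^{k+1} = -1.0442 - 0.085 + 0.3757 = -0.7534
Step 4: Primal residual = |-0.085 + 0.3757| = 0.2908


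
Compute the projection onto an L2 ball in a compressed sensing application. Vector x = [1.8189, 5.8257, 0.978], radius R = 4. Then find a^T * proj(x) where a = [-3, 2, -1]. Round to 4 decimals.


Step 1: Compute ||x|| (intermediates to 6 decimals).
||x|| = sqrt(1.8189^2 + 5.8257^2 + 0.978^2) = 6.180911
Step 2: Project.
Since ||x|| > R, scale = R/||x|| = 4/6.180911 = 0.647154, proj(x) = scale * x
proj(x) = [1.177108, 3.770125, 0.632917]
Step 3: Dot product.
a^T * proj(x) = -3*1.177108 + 2*3.770125 - 1*0.632917 = 3.376


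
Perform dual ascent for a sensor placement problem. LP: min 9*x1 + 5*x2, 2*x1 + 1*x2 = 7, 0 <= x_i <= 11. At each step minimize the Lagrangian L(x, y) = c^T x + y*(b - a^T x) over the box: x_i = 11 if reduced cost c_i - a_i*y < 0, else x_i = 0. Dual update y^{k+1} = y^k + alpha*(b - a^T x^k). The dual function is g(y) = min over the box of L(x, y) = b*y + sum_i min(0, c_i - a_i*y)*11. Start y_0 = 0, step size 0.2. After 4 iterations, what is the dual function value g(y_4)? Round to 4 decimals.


Dual ascent for LP: min 9*x1 + 5*x2, 2*x1 + 1*x2 = 7, 0 <= x_i <= 11
Step 1: y^k = 0.0, reduced costs: (9.0, 5.0)
  x^k = (0.0, 0.0), subgradient = b - a^T x = 7.0
  y^{k+1} = 0.0 + 0.2*7.0 = 1.4
Step 2: y^k = 1.4, reduced costs: (6.2, 3.6)
  x^k = (0.0, 0.0), subgradient = b - a^T x = 7.0
  y^{k+1} = 1.4 + 0.2*7.0 = 2.8
Step 3: y^k = 2.8, reduced costs: (3.4, 2.2)
  x^k = (0.0, 0.0), subgradient = b - a^T x = 7.0
  y^{k+1} = 2.8 + 0.2*7.0 = 4.2
Step 4: y^k = 4.2, reduced costs: (0.6, 0.8)
  x^k = (0.0, 0.0), subgradient = b - a^T x = 7.0
  y^{k+1} = 4.2 + 0.2*7.0 = 5.6
Dual objective at y_4 = 5.6: reduced costs (-2.2, -0.6), box minimizer x = (11.0, 11.0)
g(y_4) = b*y + (c1 - a1*y)*x1 + (c2 - a2*y)*x2 = 7*5.6 + (-2.2)*11.0 + (-0.6)*11.0 = 39.2 - 24.2 - 6.6 = 8.4


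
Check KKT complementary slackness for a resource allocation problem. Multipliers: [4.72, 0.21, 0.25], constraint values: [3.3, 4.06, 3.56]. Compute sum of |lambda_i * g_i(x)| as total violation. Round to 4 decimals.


KKT complementary slackness check:
lambda_1 * g_1 = 4.72 * 3.3 = 15.576
lambda_2 * g_2 = 0.21 * 4.06 = 0.8526
lambda_3 * g_3 = 0.25 * 3.56 = 0.89
Total violation = 15.576 + 0.8526 + 0.89 = 17.3186


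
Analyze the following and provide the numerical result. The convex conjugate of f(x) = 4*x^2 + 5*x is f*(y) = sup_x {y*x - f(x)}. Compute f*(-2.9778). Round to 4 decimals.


f*(y) = sup_x {y*x - a*x^2 - b*x} = sup_x {(y-b)*x - a*x^2}
FOC: (y - b) - 2a*x = 0 => x* = (y - b)/(2a)
x* = (-2.9778 - 5)/(2*4) = -0.9972
f*(-2.9778) = (y-b)^2/(4a) = (-2.9778 - 5)^2/(4*4)
= 63.6453/16 = 3.9778


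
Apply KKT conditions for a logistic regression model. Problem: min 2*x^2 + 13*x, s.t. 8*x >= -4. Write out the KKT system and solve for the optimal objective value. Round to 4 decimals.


Step 1: Try lambda = 0 (constraint inactive).
x_unc = -13/(2*2) = -3.25
Check: 8*-3.25 = -26.0 < -4 -- violated!
Step 2: Constraint must be active: 8*x = -4
x* = -4/8 = -0.5
lambda = (2*2*(-0.5) + 13)/8 = 1.375
Step 3: Compute optimal value.
f(x*) = 2*(-0.5)^2 + 13*(-0.5) = -6.0


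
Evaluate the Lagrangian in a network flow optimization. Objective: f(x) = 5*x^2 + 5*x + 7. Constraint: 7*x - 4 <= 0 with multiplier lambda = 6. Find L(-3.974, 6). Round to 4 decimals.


Step 1: Evaluate f(x).
f(-3.974) = 5*(-3.974)^2 + 5*(-3.974) + 7 = 66.0934
Step 2: Evaluate g(x).
g(-3.974) = 7*-3.974 - 4 = -31.818
Step 3: Compute Lagrangian.
L = 66.0934 + 6*-31.818 = -124.8146


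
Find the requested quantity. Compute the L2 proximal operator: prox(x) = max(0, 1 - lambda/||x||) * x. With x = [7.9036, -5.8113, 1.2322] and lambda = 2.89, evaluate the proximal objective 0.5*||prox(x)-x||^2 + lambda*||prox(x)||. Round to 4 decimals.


Step 1: Compute ||x||.
||x|| = 9.8872
Step 2: Compute scaling factor.
scale = max(0, 1 - 2.89/9.8872) = 0.7077
Step 3: prox(x) = [5.5934, -4.1127, 0.872]
||prox(x)|| = 6.9972
Step 4: Proximal objective.
0.5*||prox-x||^2 = 4.1761
lambda*||prox|| = 20.2219
Total = 24.3979


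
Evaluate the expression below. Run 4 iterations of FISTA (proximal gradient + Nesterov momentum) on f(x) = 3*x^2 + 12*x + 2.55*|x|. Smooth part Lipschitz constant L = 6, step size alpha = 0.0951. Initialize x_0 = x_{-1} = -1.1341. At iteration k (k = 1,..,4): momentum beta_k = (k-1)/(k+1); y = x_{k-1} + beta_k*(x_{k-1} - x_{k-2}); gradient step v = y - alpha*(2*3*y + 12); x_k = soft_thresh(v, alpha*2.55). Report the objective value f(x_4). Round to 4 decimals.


FISTA on f(x) = 3*x^2 + 12*x + 2.55*|x|
L = 6, alpha = 0.0951
Iteration 1: beta = 0.0, y = -1.1341 + 0.0*(-1.1341 + 1.1341) = -1.1341
  grad(y) = 5.1954, v = y - alpha*grad = -1.6282
  prox(v) = soft_thresh(-1.6282, 0.2425) = -1.3857
Iteration 2: beta = 0.3333, y = -1.3857 + 0.3333*(-1.3857 + 1.1341) = -1.4695
  grad(y) = 3.1828, v = y - alpha*grad = -1.7722
  prox(v) = soft_thresh(-1.7722, 0.2425) = -1.5297
Iteration 3: beta = 0.5, y = -1.5297 + 0.5*(-1.5297 + 1.3857) = -1.6017
  grad(y) = 2.3896, v = y - alpha*grad = -1.829
  prox(v) = soft_thresh(-1.829, 0.2425) = -1.5865
Iteration 4: beta = 0.6, y = -1.5865 + 0.6*(-1.5865 + 1.5297) = -1.6205
  grad(y) = 2.2768, v = y - alpha*grad = -1.8371
  prox(v) = soft_thresh(-1.8371, 0.2425) = -1.5946
f(x_4) = 3*(-1.5946)^2 + 12*(-1.5946) + 2.55*|-1.5946| = -7.4407


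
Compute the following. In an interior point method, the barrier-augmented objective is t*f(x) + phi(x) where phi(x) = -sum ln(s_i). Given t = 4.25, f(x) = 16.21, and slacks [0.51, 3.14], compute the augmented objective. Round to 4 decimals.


Step 1: Compute log-barrier.
ln values: [-0.6733, 1.1442]
phi = -(-0.6733 + 1.1442) = -0.4709
Step 2: Compute augmented objective.
t*f(x) = 4.25*16.21 = 68.8925
Total = 68.8925 - 0.4709 = 68.4216


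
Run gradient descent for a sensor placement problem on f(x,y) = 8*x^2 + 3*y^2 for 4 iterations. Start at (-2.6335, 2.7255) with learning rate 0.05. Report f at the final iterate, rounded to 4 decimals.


Gradient descent on f(x,y) = 8*x^2 + 3*y^2.
Starting point: (-2.6335, 2.7255), alpha = 0.05
Step 1: grad_x = 2*8*-2.6335 = -42.136, grad_y = 2*3*2.7255 = 16.353
  x_1 = -2.6335 - 0.05*-42.136 = -0.5267
  y_1 = 2.7255 - 0.05*16.353 = 1.9079
Step 2: grad_x = 2*8*-0.5267 = -8.4272, grad_y = 2*3*1.9079 = 11.4471
  x_2 = -0.5267 - 0.05*-8.4272 = -0.1053
  y_2 = 1.9079 - 0.05*11.4471 = 1.3355
Step 3: grad_x = 2*8*-0.1053 = -1.6854, grad_y = 2*3*1.3355 = 8.013
  x_3 = -0.1053 - 0.05*-1.6854 = -0.0211
  y_3 = 1.3355 - 0.05*8.013 = 0.9348
Step 4: grad_x = 2*8*-0.0211 = -0.3371, grad_y = 2*3*0.9348 = 5.6091
  x_4 = -0.0211 - 0.05*-0.3371 = -0.0042
  y_4 = 0.9348 - 0.05*5.6091 = 0.6544
f(-0.0042, 0.6544) = 8*(-0.0042)^2 + 3*0.6544^2 = 1.2848


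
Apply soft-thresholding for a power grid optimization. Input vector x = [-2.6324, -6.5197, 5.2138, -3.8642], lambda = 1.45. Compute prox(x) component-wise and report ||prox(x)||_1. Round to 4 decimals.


Soft-thresholding with lambda = 1.45:
prox(-2.6324) = sign(-2.6324)*max(|-2.6324| - 1.45, 0) = -1.1824
prox(-6.5197) = sign(-6.5197)*max(|-6.5197| - 1.45, 0) = -5.0697
prox(5.2138) = sign(5.2138)*max(|5.2138| - 1.45, 0) = 3.7638
prox(-3.8642) = sign(-3.8642)*max(|-3.8642| - 1.45, 0) = -2.4142
prox(x) = [-1.1824, -5.0697, 3.7638, -2.4142]
||prox(x)||_1 = 1.1824 + 5.0697 + 3.7638 + 2.4142 = 12.4301


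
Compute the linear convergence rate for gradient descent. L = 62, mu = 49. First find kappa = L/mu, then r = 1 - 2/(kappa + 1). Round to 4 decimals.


Step 1: Compute the condition number.
kappa = L/mu = 62/49 = 1.2653
Step 2: Compute the convergence rate.
r = 1 - 2/(kappa + 1) = 1 - 2*mu/(L + mu) = (L - mu)/(L + mu) = 13/111 = 0.1171


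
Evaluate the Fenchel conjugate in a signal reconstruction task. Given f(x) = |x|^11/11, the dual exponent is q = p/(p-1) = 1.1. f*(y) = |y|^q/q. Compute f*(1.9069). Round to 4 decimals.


The conjugate exponent q satisfies 1/p + 1/q = 1.
p = 11, so q = 11/(11 - 1) = 1.1
|y|^q = 1.9069^1.1 = 2.034
f*(1.9069) = 2.034 / 1.1 = 1.8491


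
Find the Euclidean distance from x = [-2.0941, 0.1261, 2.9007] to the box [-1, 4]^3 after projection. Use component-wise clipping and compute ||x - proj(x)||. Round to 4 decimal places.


Project each component onto [-1, 4].
clip(-2.0941) = -1.0, clip(0.1261) = 0.1261, clip(2.9007) = 2.9007
Projection = [-1.0, 0.1261, 2.9007]
Squared diffs: [1.1971, 0.0, 0.0]
Distance = sqrt(1.1971) = 1.0941


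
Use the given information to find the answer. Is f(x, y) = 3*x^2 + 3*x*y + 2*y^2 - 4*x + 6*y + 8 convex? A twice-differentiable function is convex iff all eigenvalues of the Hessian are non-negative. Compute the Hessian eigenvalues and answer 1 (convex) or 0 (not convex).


The Hessian of f(x,y) = 3*x^2 + 3*x*y + 2*y^2 - 4*x + 6*y + 8 is:
H = [[6, 3], [3, 4]]
Trace = 6 + 4 = 10
Determinant = 6*4 - (3)^2 = 15
Discriminant = (10)^2 - 4*15 = 40.0
Eigenvalues: lambda_1 = 1.8377, lambda_2 = 8.1623
The function is convex.

1


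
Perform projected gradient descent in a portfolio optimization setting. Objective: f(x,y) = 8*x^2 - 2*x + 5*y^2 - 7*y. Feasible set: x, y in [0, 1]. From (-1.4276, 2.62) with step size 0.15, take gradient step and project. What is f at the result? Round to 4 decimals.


Step 1: Compute gradient at (-1.4276, 2.62).
grad_x = 2*8*-1.4276 - 2 = -24.8416
grad_y = 2*5*2.62 - 7 = 19.2
Step 2: Gradient step.
x_raw = -1.4276 - 0.15*-24.8416 = 2.2986
y_raw = 2.62 - 0.15*19.2 = -0.26
Step 3: Project onto [0, 1].
x_proj = clip(2.2986) = 1.0
y_proj = clip(-0.26) = 0.0
Step 4: Evaluate f.
f(1.0, 0.0) = 6.0


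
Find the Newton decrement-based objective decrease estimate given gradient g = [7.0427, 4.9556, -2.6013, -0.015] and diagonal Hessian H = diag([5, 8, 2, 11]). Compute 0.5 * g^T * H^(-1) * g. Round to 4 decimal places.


Step 1: H is diagonal, so H^(-1) * g = [1.4085, 0.6195, -1.3007, -0.0014].
Step 2: g^T H^(-1) g = sum_i g_i^2 / H_ii
  = (7.0427)^2/5 + (4.9556)^2/8 + (-2.6013)^2/2 + (-0.015)^2/11
  = 9.9199 + 3.0697 + 3.3834 + 0.0 = 16.3731
Step 3: Objective decrease = 0.5 * g^T H^(-1) g = 8.1865


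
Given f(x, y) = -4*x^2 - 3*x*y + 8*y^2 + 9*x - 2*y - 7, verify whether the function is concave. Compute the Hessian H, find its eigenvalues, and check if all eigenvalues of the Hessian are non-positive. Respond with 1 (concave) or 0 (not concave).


The Hessian of f(x,y) = -4*x^2 - 3*x*y + 8*y^2 + 9*x - 2*y - 7 is:
H = [[-8, -3], [-3, 16]]
Trace = -8 + 16 = 8
Determinant = -8*16 - (-3)^2 = -137
Discriminant = (8)^2 - 4*-137 = 612.0
Eigenvalues: lambda_1 = -8.3693, lambda_2 = 16.3693
The function is not concave.

0


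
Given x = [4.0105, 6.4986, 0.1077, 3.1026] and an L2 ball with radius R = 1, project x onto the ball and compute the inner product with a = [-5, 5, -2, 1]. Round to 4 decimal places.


Step 1: Compute ||x|| (intermediates to 6 decimals).
||x|| = sqrt(4.0105^2 + 6.4986^2 + 0.1077^2 + 3.1026^2) = 8.2434
Step 2: Project.
Since ||x|| > R, scale = R/||x|| = 1/8.2434 = 0.121309, proj(x) = scale * x
proj(x) = [0.48651, 0.788339, 0.013065, 0.376373]
Step 3: Dot product.
a^T * proj(x) = -5*0.48651 + 5*0.788339 - 2*0.013065 + 1*0.376373 = 1.8594


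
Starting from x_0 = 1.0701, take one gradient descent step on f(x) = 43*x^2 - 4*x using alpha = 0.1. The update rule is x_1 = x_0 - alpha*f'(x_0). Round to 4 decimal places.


We compute the gradient at x_0 and apply the update.
f'(x) = 86*x - 4
f'(1.0701) = 86*1.0701 - 4 = 88.0286
x_1 = 1.0701 - 0.1*88.0286 = -7.7328


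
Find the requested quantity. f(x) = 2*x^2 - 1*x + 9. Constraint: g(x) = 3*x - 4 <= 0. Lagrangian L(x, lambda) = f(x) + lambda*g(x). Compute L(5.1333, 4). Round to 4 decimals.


Step 1: Evaluate f(x).
f(5.1333) = 2*5.1333^2 - 1*5.1333 + 9 = 56.5682
Step 2: Evaluate g(x).
g(5.1333) = 3*5.1333 - 4 = 11.3999
Step 3: Compute Lagrangian.
L = 56.5682 + 4*11.3999 = 102.1678


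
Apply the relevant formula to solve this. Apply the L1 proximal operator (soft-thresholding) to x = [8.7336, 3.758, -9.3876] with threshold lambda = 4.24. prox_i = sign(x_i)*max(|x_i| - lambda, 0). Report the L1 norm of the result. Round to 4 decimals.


Soft-thresholding with lambda = 4.24:
prox(8.7336) = sign(8.7336)*max(|8.7336| - 4.24, 0) = 4.4936
prox(3.758) = sign(3.758)*max(|3.758| - 4.24, 0) = 0.0
prox(-9.3876) = sign(-9.3876)*max(|-9.3876| - 4.24, 0) = -5.1476
prox(x) = [4.4936, 0.0, -5.1476]
||prox(x)||_1 = 4.4936 + 0.0 + 5.1476 = 9.6412


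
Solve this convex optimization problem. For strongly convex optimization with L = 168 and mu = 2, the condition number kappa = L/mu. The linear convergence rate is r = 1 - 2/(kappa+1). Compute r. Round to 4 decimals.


Step 1: Compute the condition number.
kappa = L/mu = 168/2 = 84.0
Step 2: Compute the convergence rate.
r = 1 - 2/(kappa + 1) = 1 - 2*mu/(L + mu) = (L - mu)/(L + mu) = 166/170 = 0.9765


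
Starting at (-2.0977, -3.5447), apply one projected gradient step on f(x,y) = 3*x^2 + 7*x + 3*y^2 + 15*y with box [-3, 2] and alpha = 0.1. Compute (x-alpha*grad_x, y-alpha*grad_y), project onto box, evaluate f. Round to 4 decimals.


Step 1: Compute gradient at (-2.0977, -3.5447).
grad_x = 2*3*-2.0977 + 7 = -5.5862
grad_y = 2*3*-3.5447 + 15 = -6.2682
Step 2: Gradient step.
x_raw = -2.0977 - 0.1*-5.5862 = -1.5391
y_raw = -3.5447 - 0.1*-6.2682 = -2.9179
Step 3: Project onto [-3, 2].
x_proj = clip(-1.5391) = -1.5391
y_proj = clip(-2.9179) = -2.9179
Step 4: Evaluate f.
f(-1.5391, -2.9179) = -21.8934


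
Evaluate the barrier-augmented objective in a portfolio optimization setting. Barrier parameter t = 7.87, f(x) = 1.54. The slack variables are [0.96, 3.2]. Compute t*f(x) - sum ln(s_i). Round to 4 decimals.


Step 1: Compute log-barrier.
ln values: [-0.0408, 1.1632]
phi = -(-0.0408 + 1.1632) = -1.1223
Step 2: Compute augmented objective.
t*f(x) = 7.87*1.54 = 12.1198
Total = 12.1198 - 1.1223 = 10.9975


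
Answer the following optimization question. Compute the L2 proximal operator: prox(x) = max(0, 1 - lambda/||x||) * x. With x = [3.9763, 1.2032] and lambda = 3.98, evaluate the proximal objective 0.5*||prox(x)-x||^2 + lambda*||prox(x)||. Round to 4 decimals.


Step 1: Compute ||x||.
||x|| = 4.1544
Step 2: Compute scaling factor.
scale = max(0, 1 - 3.98/4.1544) = 0.042
Step 3: prox(x) = [0.1669, 0.0505]
||prox(x)|| = 0.1744
Step 4: Proximal objective.
0.5*||prox-x||^2 = 7.9202
lambda*||prox|| = 0.6941
Total = 8.6141


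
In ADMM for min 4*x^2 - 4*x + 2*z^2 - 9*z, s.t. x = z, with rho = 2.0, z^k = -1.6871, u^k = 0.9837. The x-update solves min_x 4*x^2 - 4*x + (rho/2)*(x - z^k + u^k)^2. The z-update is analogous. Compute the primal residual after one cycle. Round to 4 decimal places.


ADMM iteration with rho = 2.0, z^k = -1.6871, u^k = 0.9837
Step 1: x-update.
Minimize 4*x^2 - 4*x + (2.0/2)*(x + 1.6871 + 0.9837)^2
FOC: (2*4 + 2.0)*x = 4 + 2.0*(-1.6871 - 0.9837)
x^{k+1} = -0.1342
Step 2: z-update.
Minimize 2*z^2 - 9*z + (2.0/2)*(-0.1342 - z + 0.9837)^2
FOC: (2*2 + 2.0)*z = 9 + 2.0*(-0.1342 + 0.9837)
z^{k+1} = 1.7832
Step 3: u-update.
u^{k+1} = 0.9837 - 0.1342 - 1.7832 = -0.9336
Step 4: Primal residual = |-0.1342 - 1.7832| = 1.9173


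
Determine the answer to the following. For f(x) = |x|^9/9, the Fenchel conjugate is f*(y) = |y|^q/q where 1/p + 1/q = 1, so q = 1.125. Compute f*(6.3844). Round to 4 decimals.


The conjugate exponent q satisfies 1/p + 1/q = 1.
p = 9, so q = 9/(9 - 1) = 1.125
|y|^q = 6.3844^1.125 = 8.0493
f*(6.3844) = 8.0493 / 1.125 = 7.155


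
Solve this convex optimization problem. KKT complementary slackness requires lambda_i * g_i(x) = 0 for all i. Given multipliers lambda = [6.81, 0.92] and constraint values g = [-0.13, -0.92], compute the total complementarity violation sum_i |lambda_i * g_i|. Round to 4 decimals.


KKT complementary slackness check:
lambda_1 * g_1 = 6.81 * -0.13 = -0.8853
lambda_2 * g_2 = 0.92 * -0.92 = -0.8464
Total violation = 0.8853 + 0.8464 = 1.7317


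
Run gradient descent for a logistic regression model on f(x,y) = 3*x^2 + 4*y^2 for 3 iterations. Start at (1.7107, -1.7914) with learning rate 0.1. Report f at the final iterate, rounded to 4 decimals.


Gradient descent on f(x,y) = 3*x^2 + 4*y^2.
Starting point: (1.7107, -1.7914), alpha = 0.1
Step 1: grad_x = 2*3*1.7107 = 10.2642, grad_y = 2*4*-1.7914 = -14.3312
  x_1 = 1.7107 - 0.1*10.2642 = 0.6843
  y_1 = -1.7914 - 0.1*-14.3312 = -0.3583
Step 2: grad_x = 2*3*0.6843 = 4.1057, grad_y = 2*4*-0.3583 = -2.8662
  x_2 = 0.6843 - 0.1*4.1057 = 0.2737
  y_2 = -0.3583 - 0.1*-2.8662 = -0.0717
Step 3: grad_x = 2*3*0.2737 = 1.6423, grad_y = 2*4*-0.0717 = -0.5732
  x_3 = 0.2737 - 0.1*1.6423 = 0.1095
  y_3 = -0.0717 - 0.1*-0.5732 = -0.0143
f(0.1095, -0.0143) = 3*0.1095^2 + 4*(-0.0143)^2 = 0.0368


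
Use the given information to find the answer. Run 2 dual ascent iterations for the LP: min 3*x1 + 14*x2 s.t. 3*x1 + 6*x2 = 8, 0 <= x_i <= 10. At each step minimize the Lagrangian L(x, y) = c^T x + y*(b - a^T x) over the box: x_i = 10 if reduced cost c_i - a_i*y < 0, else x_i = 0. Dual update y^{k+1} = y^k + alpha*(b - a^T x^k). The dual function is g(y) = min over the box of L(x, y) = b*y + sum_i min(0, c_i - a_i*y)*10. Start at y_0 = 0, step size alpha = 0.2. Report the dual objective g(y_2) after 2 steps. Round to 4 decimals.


Dual ascent for LP: min 3*x1 + 14*x2, 3*x1 + 6*x2 = 8, 0 <= x_i <= 10
Step 1: y^k = 0.0, reduced costs: (3.0, 14.0)
  x^k = (0.0, 0.0), subgradient = b - a^T x = 8.0
  y^{k+1} = 0.0 + 0.2*8.0 = 1.6
Step 2: y^k = 1.6, reduced costs: (-1.8, 4.4)
  x^k = (10.0, 0.0), subgradient = b - a^T x = -22.0
  y^{k+1} = 1.6 + 0.2*-22.0 = -2.8
Dual objective at y_2 = -2.8: reduced costs (11.4, 30.8), box minimizer x = (0.0, 0.0)
g(y_2) = b*y + (c1 - a1*y)*x1 + (c2 - a2*y)*x2 = 8*(-2.8) + 11.4*0.0 + 30.8*0.0 = -22.4 + 0.0 + 0.0 = -22.4


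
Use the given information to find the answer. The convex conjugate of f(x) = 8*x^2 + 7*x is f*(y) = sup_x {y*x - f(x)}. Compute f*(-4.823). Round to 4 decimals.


f*(y) = sup_x {y*x - a*x^2 - b*x} = sup_x {(y-b)*x - a*x^2}
FOC: (y - b) - 2a*x = 0 => x* = (y - b)/(2a)
x* = (-4.823 - 7)/(2*8) = -0.7389
f*(-4.823) = (y-b)^2/(4a) = (-4.823 - 7)^2/(4*8)
= 139.7833/32 = 4.3682


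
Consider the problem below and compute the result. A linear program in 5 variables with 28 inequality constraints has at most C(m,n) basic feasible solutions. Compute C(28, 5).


Each vertex corresponds to some choice of n active constraints out of m, so the number of vertices is at most C(m, n) = m! / (n!(m-n)!).
m = 28, n = 5
Numerator: 28 * 27 * 26 * 25 * 24
Denominator: 5! = 120
C(28, 5) = 98280


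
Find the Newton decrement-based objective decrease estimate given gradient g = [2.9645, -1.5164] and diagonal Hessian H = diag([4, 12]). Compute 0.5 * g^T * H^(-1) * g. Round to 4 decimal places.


Step 1: H is diagonal, so H^(-1) * g = [0.7411, -0.1264].
Step 2: g^T H^(-1) g = sum_i g_i^2 / H_ii
  = (2.9645)^2/4 + (-1.5164)^2/12
  = 2.1971 + 0.1916 = 2.3887
Step 3: Objective decrease = 0.5 * g^T H^(-1) g = 1.1943


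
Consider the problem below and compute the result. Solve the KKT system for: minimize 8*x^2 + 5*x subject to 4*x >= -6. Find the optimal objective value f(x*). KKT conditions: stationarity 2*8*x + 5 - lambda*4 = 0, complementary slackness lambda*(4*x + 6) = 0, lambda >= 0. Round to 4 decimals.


Step 1: Try lambda = 0 (constraint inactive).
Stationarity: 2*8*x + 5 = 0
x* = -5/(2*8) = -0.3125
Check constraint: 4*-0.3125 = -1.25 >= -6 -- satisfied.
Step 2: Compute optimal value.
f(x*) = 8*(-0.3125)^2 + 5*(-0.3125) = -0.7813


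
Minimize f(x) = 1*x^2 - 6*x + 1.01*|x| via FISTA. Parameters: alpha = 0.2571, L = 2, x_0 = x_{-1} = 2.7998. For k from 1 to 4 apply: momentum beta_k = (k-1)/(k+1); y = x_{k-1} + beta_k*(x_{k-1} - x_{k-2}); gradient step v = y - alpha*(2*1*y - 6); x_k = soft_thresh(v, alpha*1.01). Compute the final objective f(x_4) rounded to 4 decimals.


FISTA on f(x) = 1*x^2 - 6*x + 1.01*|x|
L = 2, alpha = 0.2571
Iteration 1: beta = 0.0, y = 2.7998 + 0.0*(2.7998 - 2.7998) = 2.7998
  grad(y) = -0.4004, v = y - alpha*grad = 2.9027
  prox(v) = soft_thresh(2.9027, 0.2597) = 2.6431
Iteration 2: beta = 0.3333, y = 2.6431 + 0.3333*(2.6431 - 2.7998) = 2.5908
  grad(y) = -0.8183, v = y - alpha*grad = 2.8012
  prox(v) = soft_thresh(2.8012, 0.2597) = 2.5416
Iteration 3: beta = 0.5, y = 2.5416 + 0.5*(2.5416 - 2.6431) = 2.4908
  grad(y) = -1.0184, v = y - alpha*grad = 2.7526
  prox(v) = soft_thresh(2.7526, 0.2597) = 2.493
Iteration 4: beta = 0.6, y = 2.493 + 0.6*(2.493 - 2.5416) = 2.4638
  grad(y) = -1.0724, v = y - alpha*grad = 2.7395
  prox(v) = soft_thresh(2.7395, 0.2597) = 2.4798
f(x_4) = 1*2.4798^2 - 6*2.4798 + 1.01*|2.4798| = -6.2248


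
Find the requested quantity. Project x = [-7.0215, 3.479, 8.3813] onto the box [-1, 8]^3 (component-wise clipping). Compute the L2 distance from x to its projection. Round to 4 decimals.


Project each component onto [-1, 8].
clip(-7.0215) = -1.0, clip(3.479) = 3.479, clip(8.3813) = 8.0
Projection = [-1.0, 3.479, 8.0]
Squared diffs: [36.2585, 0.0, 0.1454]
Distance = sqrt(36.4039) = 6.0336


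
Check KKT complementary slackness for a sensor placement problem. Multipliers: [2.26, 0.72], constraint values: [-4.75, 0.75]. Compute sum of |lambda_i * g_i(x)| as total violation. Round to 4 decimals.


KKT complementary slackness check:
lambda_1 * g_1 = 2.26 * -4.75 = -10.735
lambda_2 * g_2 = 0.72 * 0.75 = 0.54
Total violation = 10.735 + 0.54 = 11.275


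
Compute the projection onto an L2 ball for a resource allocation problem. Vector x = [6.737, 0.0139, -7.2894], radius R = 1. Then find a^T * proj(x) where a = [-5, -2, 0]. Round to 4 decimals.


Step 1: Compute ||x|| (intermediates to 6 decimals).
||x|| = sqrt(6.737^2 + 0.0139^2 + (-7.2894)^2) = 9.925861
Step 2: Project.
Since ||x|| > R, scale = R/||x|| = 1/9.925861 = 0.100747, proj(x) = scale * x
proj(x) = [0.678733, 0.0014, -0.734385]
Step 3: Dot product.
a^T * proj(x) = -5*0.678733 - 2*0.0014 + 0*(-0.734385) = -3.3965


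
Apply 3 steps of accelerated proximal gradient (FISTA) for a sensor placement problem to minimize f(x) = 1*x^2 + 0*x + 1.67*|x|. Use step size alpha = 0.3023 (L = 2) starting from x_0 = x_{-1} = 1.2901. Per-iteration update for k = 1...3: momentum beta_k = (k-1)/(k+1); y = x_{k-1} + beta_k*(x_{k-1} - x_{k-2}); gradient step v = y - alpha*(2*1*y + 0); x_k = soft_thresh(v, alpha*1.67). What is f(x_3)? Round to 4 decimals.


FISTA on f(x) = 1*x^2 + 0*x + 1.67*|x|
L = 2, alpha = 0.3023
Iteration 1: beta = 0.0, y = 1.2901 + 0.0*(1.2901 - 1.2901) = 1.2901
  grad(y) = 2.5802, v = y - alpha*grad = 0.5101
  prox(v) = soft_thresh(0.5101, 0.5048) = 0.0053
Iteration 2: beta = 0.3333, y = 0.0053 + 0.3333*(0.0053 - 1.2901) = -0.423
  grad(y) = -0.846, v = y - alpha*grad = -0.1673
  prox(v) = soft_thresh(-0.1673, 0.5048) = 0.0
Iteration 3: beta = 0.5, y = 0.0 + 0.5*(0.0 - 0.0053) = -0.0026
  grad(y) = -0.0053, v = y - alpha*grad = -0.001
  prox(v) = soft_thresh(-0.001, 0.5048) = 0.0
f(x_3) = 1*0.0^2 + 0*0.0 + 1.67*|0.0| = 0.0


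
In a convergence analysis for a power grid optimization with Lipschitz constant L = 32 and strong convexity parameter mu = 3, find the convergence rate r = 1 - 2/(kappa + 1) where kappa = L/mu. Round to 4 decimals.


Step 1: Compute the condition number.
kappa = L/mu = 32/3 = 10.6667
Step 2: Compute the convergence rate.
r = 1 - 2/(kappa + 1) = 1 - 2*mu/(L + mu) = (L - mu)/(L + mu) = 29/35 = 0.8286


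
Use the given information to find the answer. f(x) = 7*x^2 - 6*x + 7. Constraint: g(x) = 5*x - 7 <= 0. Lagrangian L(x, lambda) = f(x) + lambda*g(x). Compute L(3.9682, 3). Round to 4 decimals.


Step 1: Evaluate f(x).
f(3.9682) = 7*3.9682^2 - 6*3.9682 + 7 = 93.4171
Step 2: Evaluate g(x).
g(3.9682) = 5*3.9682 - 7 = 12.841
Step 3: Compute Lagrangian.
L = 93.4171 + 3*12.841 = 131.9401


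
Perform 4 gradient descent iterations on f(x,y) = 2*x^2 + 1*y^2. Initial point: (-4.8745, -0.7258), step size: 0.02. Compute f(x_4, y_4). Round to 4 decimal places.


Gradient descent on f(x,y) = 2*x^2 + 1*y^2.
Starting point: (-4.8745, -0.7258), alpha = 0.02
Step 1: grad_x = 2*2*-4.8745 = -19.498, grad_y = 2*1*-0.7258 = -1.4516
  x_1 = -4.8745 - 0.02*-19.498 = -4.4845
  y_1 = -0.7258 - 0.02*-1.4516 = -0.6968
Step 2: grad_x = 2*2*-4.4845 = -17.9382, grad_y = 2*1*-0.6968 = -1.3935
  x_2 = -4.4845 - 0.02*-17.9382 = -4.1258
  y_2 = -0.6968 - 0.02*-1.3935 = -0.6689
Step 3: grad_x = 2*2*-4.1258 = -16.5031, grad_y = 2*1*-0.6689 = -1.3378
  x_3 = -4.1258 - 0.02*-16.5031 = -3.7957
  y_3 = -0.6689 - 0.02*-1.3378 = -0.6421
Step 4: grad_x = 2*2*-3.7957 = -15.1829, grad_y = 2*1*-0.6421 = -1.2843
  x_4 = -3.7957 - 0.02*-15.1829 = -3.4921
  y_4 = -0.6421 - 0.02*-1.2843 = -0.6165
f(-3.4921, -0.6165) = 2*(-3.4921)^2 + 1*(-0.6165)^2 = 24.7689


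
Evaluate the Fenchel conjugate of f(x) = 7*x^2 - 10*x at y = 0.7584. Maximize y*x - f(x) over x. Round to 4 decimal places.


f*(y) = sup_x {y*x - a*x^2 - b*x} = sup_x {(y-b)*x - a*x^2}
FOC: (y - b) - 2a*x = 0 => x* = (y - b)/(2a)
x* = (0.7584 + 10)/(2*7) = 0.7685
f*(0.7584) = (y-b)^2/(4a) = (0.7584 + 10)^2/(4*7)
= 115.7432/28 = 4.1337


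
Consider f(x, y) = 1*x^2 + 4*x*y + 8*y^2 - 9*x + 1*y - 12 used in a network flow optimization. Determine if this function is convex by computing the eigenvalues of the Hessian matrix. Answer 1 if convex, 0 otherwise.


The Hessian of f(x,y) = 1*x^2 + 4*x*y + 8*y^2 - 9*x + 1*y - 12 is:
H = [[2, 4], [4, 16]]
Trace = 2 + 16 = 18
Determinant = 2*16 - (4)^2 = 16
Discriminant = (18)^2 - 4*16 = 260.0
Eigenvalues: lambda_1 = 0.9377, lambda_2 = 17.0623
The function is convex.

1


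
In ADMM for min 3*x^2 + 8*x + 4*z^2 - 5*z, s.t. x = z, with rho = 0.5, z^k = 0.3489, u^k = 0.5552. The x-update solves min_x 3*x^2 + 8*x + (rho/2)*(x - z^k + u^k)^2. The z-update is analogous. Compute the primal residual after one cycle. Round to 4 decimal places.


ADMM iteration with rho = 0.5, z^k = 0.3489, u^k = 0.5552
Step 1: x-update.
Minimize 3*x^2 + 8*x + (0.5/2)*(x - 0.3489 + 0.5552)^2
FOC: (2*3 + 0.5)*x = -8 + 0.5*(0.3489 - 0.5552)
x^{k+1} = -1.2466
Step 2: z-update.
Minimize 4*z^2 - 5*z + (0.5/2)*(-1.2466 - z + 0.5552)^2
FOC: (2*4 + 0.5)*z = 5 + 0.5*(-1.2466 + 0.5552)
z^{k+1} = 0.5476
Step 3: u-update.
u^{k+1} = 0.5552 - 1.2466 - 0.5476 = -1.239
Step 4: Primal residual = |-1.2466 - 0.5476| = 1.7942


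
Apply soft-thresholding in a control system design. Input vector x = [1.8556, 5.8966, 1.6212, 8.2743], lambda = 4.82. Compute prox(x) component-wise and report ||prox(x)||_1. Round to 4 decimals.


Soft-thresholding with lambda = 4.82:
prox(1.8556) = sign(1.8556)*max(|1.8556| - 4.82, 0) = 0.0
prox(5.8966) = sign(5.8966)*max(|5.8966| - 4.82, 0) = 1.0766
prox(1.6212) = sign(1.6212)*max(|1.6212| - 4.82, 0) = 0.0
prox(8.2743) = sign(8.2743)*max(|8.2743| - 4.82, 0) = 3.4543
prox(x) = [0.0, 1.0766, 0.0, 3.4543]
||prox(x)||_1 = 0.0 + 1.0766 + 0.0 + 3.4543 = 4.5309


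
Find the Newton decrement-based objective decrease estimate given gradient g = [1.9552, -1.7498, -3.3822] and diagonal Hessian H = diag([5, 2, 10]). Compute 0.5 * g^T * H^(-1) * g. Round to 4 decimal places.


Step 1: H is diagonal, so H^(-1) * g = [0.391, -0.8749, -0.3382].
Step 2: g^T H^(-1) g = sum_i g_i^2 / H_ii
  = (1.9552)^2/5 + (-1.7498)^2/2 + (-3.3822)^2/10
  = 0.7646 + 1.5309 + 1.1439 = 3.4394
Step 3: Objective decrease = 0.5 * g^T H^(-1) g = 1.7197


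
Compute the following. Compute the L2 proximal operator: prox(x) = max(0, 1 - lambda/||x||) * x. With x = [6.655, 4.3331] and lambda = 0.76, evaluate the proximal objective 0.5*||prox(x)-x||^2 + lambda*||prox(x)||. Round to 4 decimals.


Step 1: Compute ||x||.
||x|| = 7.9413
Step 2: Compute scaling factor.
scale = max(0, 1 - 0.76/7.9413) = 0.9043
Step 3: prox(x) = [6.0181, 3.9184]
||prox(x)|| = 7.1813
Step 4: Proximal objective.
0.5*||prox-x||^2 = 0.2888
lambda*||prox|| = 5.4578
Total = 5.7466


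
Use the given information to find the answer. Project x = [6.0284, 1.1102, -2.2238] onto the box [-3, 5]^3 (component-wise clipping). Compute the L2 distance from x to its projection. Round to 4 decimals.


Project each component onto [-3, 5].
clip(6.0284) = 5.0, clip(1.1102) = 1.1102, clip(-2.2238) = -2.2238
Projection = [5.0, 1.1102, -2.2238]
Squared diffs: [1.0576, 0.0, 0.0]
Distance = sqrt(1.0576) = 1.0284


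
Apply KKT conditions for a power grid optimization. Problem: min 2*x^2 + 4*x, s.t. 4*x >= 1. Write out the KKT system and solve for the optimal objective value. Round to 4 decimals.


Step 1: Try lambda = 0 (constraint inactive).
x_unc = -4/(2*2) = -1.0
Check: 4*-1.0 = -4.0 < 1 -- violated!
Step 2: Constraint must be active: 4*x = 1
x* = 1/4 = 0.25
lambda = (2*2*0.25 + 4)/4 = 1.25
Step 3: Compute optimal value.
f(x*) = 2*0.25^2 + 4*0.25 = 1.125


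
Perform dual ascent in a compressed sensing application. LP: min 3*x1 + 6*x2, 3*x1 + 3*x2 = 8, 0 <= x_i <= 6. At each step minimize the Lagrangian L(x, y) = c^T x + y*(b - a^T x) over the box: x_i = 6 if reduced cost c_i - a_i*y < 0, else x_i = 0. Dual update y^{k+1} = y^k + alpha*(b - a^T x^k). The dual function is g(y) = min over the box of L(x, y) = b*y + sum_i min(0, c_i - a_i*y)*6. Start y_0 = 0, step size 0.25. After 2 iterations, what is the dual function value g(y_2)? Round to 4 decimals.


Dual ascent for LP: min 3*x1 + 6*x2, 3*x1 + 3*x2 = 8, 0 <= x_i <= 6
Step 1: y^k = 0.0, reduced costs: (3.0, 6.0)
  x^k = (0.0, 0.0), subgradient = b - a^T x = 8.0
  y^{k+1} = 0.0 + 0.25*8.0 = 2.0
Step 2: y^k = 2.0, reduced costs: (-3.0, 0.0)
  x^k = (6.0, 0.0), subgradient = b - a^T x = -10.0
  y^{k+1} = 2.0 + 0.25*-10.0 = -0.5
Dual objective at y_2 = -0.5: reduced costs (4.5, 7.5), box minimizer x = (0.0, 0.0)
g(y_2) = b*y + (c1 - a1*y)*x1 + (c2 - a2*y)*x2 = 8*(-0.5) + 4.5*0.0 + 7.5*0.0 = -4.0 + 0.0 + 0.0 = -4.0


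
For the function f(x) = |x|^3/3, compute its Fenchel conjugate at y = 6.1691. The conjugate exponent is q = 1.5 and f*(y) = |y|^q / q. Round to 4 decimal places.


The conjugate exponent q satisfies 1/p + 1/q = 1.
p = 3, so q = 3/(3 - 1) = 1.5
|y|^q = 6.1691^1.5 = 15.3226
f*(6.1691) = 15.3226 / 1.5 = 10.2151


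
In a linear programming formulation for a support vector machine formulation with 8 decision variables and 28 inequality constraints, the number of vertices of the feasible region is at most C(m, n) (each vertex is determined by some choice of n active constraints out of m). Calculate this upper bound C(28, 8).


Each vertex corresponds to some choice of n active constraints out of m, so the number of vertices is at most C(m, n) = m! / (n!(m-n)!).
m = 28, n = 8
Numerator: 28 * 27 * 26 * 25 * 24 * 23 * 22 * 21
Denominator: 8! = 40320
C(28, 8) = 3108105


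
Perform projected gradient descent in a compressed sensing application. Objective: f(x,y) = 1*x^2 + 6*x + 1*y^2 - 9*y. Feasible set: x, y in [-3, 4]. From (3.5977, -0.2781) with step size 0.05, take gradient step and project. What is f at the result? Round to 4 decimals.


Step 1: Compute gradient at (3.5977, -0.2781).
grad_x = 2*1*3.5977 + 6 = 13.1954
grad_y = 2*1*-0.2781 - 9 = -9.5562
Step 2: Gradient step.
x_raw = 3.5977 - 0.05*13.1954 = 2.9379
y_raw = -0.2781 - 0.05*-9.5562 = 0.1997
Step 3: Project onto [-3, 4].
x_proj = clip(2.9379) = 2.9379
y_proj = clip(0.1997) = 0.1997
Step 4: Evaluate f.
f(2.9379, 0.1997) = 24.5015
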